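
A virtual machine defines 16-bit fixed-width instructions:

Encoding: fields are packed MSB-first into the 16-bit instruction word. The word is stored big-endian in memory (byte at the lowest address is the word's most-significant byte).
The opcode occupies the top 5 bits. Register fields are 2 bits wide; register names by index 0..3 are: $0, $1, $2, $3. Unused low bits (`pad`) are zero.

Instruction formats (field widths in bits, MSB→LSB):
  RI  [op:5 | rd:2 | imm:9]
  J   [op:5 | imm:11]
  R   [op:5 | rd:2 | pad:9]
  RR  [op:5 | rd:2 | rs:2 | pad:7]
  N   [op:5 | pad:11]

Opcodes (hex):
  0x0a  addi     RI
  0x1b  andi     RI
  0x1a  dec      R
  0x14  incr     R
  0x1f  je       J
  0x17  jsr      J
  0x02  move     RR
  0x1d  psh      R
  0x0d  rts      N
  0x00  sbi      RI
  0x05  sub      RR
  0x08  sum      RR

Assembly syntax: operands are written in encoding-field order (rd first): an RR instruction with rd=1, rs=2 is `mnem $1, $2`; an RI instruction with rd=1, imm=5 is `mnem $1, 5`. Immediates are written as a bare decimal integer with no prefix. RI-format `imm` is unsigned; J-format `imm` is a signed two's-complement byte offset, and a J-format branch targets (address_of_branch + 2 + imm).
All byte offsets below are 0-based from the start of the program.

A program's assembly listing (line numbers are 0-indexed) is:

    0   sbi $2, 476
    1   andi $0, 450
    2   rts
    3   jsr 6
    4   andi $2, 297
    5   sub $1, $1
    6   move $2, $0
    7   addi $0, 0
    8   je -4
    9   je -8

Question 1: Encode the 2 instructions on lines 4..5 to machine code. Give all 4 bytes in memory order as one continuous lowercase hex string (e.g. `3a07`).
line 4 (andi): pack op=0x1b:5|rd=2:2|imm=297:9 = 0xdd29; big→ dd 29
line 5 (sub): pack op=0x5:5|rd=1:2|rs=1:2|pad=0:7 = 0x2a80; big→ 2a 80

dd292a80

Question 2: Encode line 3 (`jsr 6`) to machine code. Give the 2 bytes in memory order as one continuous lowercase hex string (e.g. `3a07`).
3. jsr fields op=0x17:5|imm=6:11 → word b806h → b8 06

b806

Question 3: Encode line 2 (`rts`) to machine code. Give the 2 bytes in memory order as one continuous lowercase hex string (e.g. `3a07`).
L2: rts op=0xd:5|pad=0:11 ⇒ 0x6800 ⇒ big 68 00

6800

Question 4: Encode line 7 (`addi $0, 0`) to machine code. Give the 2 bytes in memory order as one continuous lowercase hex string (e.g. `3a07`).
5000

L7: addi op=0xa:5|rd=0:2|imm=0:9 ⇒ 0x5000 ⇒ big 50 00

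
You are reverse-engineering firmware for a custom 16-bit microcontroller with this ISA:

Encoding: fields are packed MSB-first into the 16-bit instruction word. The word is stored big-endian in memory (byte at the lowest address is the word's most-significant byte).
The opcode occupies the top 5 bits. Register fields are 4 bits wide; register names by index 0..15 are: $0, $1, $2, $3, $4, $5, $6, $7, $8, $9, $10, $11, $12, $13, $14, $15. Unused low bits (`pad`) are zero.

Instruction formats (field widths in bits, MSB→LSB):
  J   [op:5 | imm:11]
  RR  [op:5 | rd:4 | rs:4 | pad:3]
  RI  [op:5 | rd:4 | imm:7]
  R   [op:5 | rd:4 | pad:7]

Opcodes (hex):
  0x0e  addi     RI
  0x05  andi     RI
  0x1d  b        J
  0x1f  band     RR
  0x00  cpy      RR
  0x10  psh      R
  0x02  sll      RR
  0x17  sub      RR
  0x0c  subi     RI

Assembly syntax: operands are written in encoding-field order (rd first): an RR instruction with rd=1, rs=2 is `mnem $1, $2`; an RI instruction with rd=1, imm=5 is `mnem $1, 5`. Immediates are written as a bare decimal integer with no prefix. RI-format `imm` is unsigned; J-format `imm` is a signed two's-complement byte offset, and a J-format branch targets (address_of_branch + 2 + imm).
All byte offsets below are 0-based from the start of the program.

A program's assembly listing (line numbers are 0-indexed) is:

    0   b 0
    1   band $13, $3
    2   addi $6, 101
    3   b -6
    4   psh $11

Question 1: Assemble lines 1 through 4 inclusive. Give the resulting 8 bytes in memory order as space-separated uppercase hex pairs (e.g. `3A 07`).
FE 98 73 65 EF FA 85 80

1. band fields op=0x1f:5|rd=13:4|rs=3:4|pad=0:3 → word fe98h → fe 98
2. addi fields op=0xe:5|rd=6:4|imm=101:7 → word 7365h → 73 65
3. b fields op=0x1d:5|imm=-6:11 → word effah → ef fa
4. psh fields op=0x10:5|rd=11:4|pad=0:7 → word 8580h → 85 80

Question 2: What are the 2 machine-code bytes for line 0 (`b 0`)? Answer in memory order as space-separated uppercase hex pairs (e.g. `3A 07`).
E8 00

L0: b op=0x1d:5|imm=0:11 ⇒ 0xe800 ⇒ big e8 00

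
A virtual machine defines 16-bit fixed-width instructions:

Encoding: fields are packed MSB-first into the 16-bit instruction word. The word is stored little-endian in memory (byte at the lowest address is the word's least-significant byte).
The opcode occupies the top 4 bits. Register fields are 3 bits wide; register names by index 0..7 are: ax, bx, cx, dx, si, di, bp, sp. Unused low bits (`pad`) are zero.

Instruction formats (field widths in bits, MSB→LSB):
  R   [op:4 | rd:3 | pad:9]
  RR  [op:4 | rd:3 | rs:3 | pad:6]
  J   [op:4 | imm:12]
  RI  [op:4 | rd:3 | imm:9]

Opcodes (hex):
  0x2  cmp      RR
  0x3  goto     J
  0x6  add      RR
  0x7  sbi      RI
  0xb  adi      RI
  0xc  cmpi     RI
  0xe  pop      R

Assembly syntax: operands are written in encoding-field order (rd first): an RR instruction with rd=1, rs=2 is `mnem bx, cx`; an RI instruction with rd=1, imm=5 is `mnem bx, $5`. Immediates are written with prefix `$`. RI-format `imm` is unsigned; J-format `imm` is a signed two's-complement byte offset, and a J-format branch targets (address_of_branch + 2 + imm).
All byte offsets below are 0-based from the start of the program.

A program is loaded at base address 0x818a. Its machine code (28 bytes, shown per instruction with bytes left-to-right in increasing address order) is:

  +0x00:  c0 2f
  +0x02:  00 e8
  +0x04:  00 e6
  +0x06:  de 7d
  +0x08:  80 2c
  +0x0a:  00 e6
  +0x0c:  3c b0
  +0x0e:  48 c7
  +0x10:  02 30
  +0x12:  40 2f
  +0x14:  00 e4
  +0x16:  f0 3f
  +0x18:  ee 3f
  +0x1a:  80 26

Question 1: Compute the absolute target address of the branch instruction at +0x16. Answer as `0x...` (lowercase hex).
0x8192

[16] f0 3f → 0x3ff0
  top 4b → 0x3 → goto [J]
  imm: (w>>0)&0xfff=0xff0 (s12→-16) → $-16
  target = base 0x818a + off 0x16 + 2 + imm -16 = 0x8192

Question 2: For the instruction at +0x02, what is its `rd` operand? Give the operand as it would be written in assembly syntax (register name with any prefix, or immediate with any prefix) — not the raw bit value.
si

@+02  little-endian(00 e8) = 0xe800
  top 4b → 0xe → pop [R]
  [11:9] rd=4 = si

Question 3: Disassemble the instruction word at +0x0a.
@+0a  little-endian(00 e6) = 0xe600
  opcode bits[15:12]=0xe: pop/R
  rd@[11:9]=0x3 ⇒ dx

pop dx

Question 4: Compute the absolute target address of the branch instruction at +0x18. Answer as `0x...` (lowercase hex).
+0x18: ee 3f ⇒ word 0x3fee (little)
  op=0x3fee>>12=0x3 ⇒ goto (J)
  [11:0] imm=4078 (s12→-18) = $-18
  target = base 0x818a + off 0x18 + 2 + imm -18 = 0x8192

0x8192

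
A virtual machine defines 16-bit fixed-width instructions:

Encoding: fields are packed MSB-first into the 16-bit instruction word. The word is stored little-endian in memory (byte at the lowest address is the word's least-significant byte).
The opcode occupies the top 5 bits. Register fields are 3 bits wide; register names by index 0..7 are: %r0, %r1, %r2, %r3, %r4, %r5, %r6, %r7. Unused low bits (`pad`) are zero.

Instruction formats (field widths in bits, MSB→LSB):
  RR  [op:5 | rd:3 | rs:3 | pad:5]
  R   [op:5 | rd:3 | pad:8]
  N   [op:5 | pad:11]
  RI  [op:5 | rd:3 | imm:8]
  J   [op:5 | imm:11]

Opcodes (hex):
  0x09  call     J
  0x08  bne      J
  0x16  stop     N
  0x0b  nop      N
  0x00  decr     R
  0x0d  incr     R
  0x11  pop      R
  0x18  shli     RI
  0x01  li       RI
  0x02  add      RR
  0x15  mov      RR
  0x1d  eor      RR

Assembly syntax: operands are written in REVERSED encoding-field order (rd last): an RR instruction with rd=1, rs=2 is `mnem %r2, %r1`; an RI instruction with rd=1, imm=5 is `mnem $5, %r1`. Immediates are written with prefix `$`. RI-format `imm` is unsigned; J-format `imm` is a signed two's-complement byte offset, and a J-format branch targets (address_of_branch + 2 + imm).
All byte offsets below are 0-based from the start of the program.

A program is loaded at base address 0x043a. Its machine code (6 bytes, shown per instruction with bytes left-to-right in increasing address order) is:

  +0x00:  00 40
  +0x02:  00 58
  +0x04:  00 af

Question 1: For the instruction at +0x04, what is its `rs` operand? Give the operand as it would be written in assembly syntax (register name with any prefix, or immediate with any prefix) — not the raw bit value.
%r0

[04] 00 af → 0xaf00
  op=0xaf00>>11=0x15 ⇒ mov (RR)
  rd: (w>>8)&0x7=0x7 → %r7
  rs: (w>>5)&0x7=0x0 → %r0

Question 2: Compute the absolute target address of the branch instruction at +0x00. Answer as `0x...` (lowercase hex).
@+00  little-endian(00 40) = 0x4000
  opcode bits[15:11]=0x8: bne/J
  imm@[10:0]=0x0 ⇒ $0
  target = base 0x043a + off 0x00 + 2 + imm 0 = 0x043c

0x043c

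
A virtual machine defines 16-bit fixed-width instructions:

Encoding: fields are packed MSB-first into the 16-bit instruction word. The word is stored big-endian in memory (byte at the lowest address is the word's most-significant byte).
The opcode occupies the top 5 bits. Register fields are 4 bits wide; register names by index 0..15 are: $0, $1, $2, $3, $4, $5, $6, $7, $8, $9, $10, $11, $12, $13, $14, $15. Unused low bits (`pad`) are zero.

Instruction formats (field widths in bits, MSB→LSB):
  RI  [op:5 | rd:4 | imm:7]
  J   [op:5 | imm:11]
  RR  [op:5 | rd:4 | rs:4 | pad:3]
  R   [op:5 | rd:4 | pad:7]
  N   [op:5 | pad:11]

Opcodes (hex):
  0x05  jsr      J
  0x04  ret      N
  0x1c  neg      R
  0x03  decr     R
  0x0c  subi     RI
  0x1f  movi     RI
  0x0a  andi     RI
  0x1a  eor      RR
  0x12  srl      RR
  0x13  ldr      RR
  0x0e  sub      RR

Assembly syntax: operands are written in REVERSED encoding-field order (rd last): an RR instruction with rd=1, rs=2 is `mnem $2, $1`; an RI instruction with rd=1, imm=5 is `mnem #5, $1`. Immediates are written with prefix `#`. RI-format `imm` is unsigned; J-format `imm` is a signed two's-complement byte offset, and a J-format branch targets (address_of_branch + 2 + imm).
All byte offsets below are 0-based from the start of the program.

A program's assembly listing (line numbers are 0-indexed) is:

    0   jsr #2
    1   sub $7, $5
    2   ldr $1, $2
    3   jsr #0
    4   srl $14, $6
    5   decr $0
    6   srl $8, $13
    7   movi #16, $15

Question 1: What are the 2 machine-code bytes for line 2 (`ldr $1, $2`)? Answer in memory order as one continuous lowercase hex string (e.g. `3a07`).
line 2 (ldr): pack op=0x13:5|rd=2:4|rs=1:4|pad=0:3 = 0x9908; big→ 99 08

9908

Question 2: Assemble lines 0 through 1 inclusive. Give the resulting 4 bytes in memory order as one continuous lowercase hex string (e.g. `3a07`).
280272b8

line 0 (jsr): pack op=0x5:5|imm=2:11 = 0x2802; big→ 28 02
line 1 (sub): pack op=0xe:5|rd=5:4|rs=7:4|pad=0:3 = 0x72b8; big→ 72 b8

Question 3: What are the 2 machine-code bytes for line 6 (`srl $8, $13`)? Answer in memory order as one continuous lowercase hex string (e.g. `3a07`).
96c0

line 6 (srl): pack op=0x12:5|rd=13:4|rs=8:4|pad=0:3 = 0x96c0; big→ 96 c0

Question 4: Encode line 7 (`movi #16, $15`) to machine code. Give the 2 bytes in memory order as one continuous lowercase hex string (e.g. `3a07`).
ff90

7. movi fields op=0x1f:5|rd=15:4|imm=16:7 → word ff90h → ff 90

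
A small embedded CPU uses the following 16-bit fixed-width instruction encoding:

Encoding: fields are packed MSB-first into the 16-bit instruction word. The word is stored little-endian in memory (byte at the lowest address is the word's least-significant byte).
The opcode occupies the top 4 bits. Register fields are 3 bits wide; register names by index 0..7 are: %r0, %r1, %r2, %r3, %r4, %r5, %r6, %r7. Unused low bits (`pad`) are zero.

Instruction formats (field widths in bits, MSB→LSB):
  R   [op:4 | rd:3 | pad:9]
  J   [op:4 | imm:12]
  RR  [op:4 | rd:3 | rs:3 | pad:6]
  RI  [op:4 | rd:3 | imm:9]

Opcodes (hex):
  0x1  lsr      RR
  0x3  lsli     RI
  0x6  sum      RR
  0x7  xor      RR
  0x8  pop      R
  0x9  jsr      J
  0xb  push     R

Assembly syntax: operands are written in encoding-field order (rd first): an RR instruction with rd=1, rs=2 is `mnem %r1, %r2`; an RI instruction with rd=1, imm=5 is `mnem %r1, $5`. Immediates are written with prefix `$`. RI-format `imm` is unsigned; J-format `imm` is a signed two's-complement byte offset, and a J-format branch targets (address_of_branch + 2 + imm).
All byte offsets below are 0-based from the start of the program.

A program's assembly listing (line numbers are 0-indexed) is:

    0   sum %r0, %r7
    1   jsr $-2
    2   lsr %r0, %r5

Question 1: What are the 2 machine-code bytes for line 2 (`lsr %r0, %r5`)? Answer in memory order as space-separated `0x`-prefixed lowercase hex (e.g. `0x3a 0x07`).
0x40 0x11

2. lsr fields op=0x1:4|rd=0:3|rs=5:3|pad=0:6 → word 1140h → 40 11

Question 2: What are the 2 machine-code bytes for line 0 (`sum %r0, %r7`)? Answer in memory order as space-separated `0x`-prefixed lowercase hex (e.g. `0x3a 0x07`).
0xc0 0x61

line 0 (sum): pack op=0x6:4|rd=0:3|rs=7:3|pad=0:6 = 0x61c0; little→ c0 61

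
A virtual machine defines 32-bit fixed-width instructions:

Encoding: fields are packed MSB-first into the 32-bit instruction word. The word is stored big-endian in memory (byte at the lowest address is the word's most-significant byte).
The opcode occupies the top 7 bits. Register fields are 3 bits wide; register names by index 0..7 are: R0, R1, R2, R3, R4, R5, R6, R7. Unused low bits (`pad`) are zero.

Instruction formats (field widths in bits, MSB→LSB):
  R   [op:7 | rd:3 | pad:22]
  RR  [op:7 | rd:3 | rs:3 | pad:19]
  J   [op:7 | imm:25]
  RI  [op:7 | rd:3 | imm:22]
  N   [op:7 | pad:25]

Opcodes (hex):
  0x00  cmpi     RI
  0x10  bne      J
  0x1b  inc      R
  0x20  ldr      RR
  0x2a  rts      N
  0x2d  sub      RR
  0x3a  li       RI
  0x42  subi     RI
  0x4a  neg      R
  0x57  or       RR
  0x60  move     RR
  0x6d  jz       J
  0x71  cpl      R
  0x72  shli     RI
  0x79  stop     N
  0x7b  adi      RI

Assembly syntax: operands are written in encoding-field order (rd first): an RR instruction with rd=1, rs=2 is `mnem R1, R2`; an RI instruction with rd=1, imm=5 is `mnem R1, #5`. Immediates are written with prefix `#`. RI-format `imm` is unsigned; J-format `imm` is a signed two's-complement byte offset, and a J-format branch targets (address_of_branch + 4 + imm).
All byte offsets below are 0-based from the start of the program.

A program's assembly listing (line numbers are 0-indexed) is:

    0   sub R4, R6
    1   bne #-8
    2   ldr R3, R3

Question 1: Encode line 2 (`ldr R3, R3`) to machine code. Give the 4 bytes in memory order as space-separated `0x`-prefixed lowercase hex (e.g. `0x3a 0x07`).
L2: ldr op=0x20:7|rd=3:3|rs=3:3|pad=0:19 ⇒ 0x40d80000 ⇒ big 40 d8 00 00

0x40 0xd8 0x00 0x00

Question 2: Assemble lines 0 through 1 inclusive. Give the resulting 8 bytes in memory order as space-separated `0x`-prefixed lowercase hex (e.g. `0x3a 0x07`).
line 0 (sub): pack op=0x2d:7|rd=4:3|rs=6:3|pad=0:19 = 0x5b300000; big→ 5b 30 00 00
line 1 (bne): pack op=0x10:7|imm=-8:25 = 0x21fffff8; big→ 21 ff ff f8

0x5b 0x30 0x00 0x00 0x21 0xff 0xff 0xf8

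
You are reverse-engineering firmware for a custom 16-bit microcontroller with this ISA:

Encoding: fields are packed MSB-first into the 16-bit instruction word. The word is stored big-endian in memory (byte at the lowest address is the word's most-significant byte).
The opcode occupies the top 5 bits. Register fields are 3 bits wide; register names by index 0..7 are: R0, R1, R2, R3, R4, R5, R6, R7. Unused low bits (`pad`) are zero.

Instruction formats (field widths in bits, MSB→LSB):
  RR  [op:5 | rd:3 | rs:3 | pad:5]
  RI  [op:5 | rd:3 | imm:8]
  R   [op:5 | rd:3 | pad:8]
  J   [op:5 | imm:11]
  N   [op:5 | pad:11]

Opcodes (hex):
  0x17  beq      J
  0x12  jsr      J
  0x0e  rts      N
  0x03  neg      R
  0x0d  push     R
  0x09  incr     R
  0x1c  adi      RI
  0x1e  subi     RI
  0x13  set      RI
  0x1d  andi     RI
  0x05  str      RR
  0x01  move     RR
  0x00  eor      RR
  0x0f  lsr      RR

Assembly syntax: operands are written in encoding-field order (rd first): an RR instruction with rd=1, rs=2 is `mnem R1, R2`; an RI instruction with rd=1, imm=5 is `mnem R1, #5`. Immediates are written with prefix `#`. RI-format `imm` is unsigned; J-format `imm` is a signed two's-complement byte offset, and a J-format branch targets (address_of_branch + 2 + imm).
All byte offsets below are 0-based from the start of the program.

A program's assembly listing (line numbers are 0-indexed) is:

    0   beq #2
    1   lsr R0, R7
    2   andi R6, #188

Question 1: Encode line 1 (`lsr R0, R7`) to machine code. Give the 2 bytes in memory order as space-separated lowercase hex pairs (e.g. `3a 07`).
78 e0

line 1 (lsr): pack op=0xf:5|rd=0:3|rs=7:3|pad=0:5 = 0x78e0; big→ 78 e0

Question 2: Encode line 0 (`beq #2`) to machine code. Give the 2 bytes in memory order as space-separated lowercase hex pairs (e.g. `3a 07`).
b8 02

line 0 (beq): pack op=0x17:5|imm=2:11 = 0xb802; big→ b8 02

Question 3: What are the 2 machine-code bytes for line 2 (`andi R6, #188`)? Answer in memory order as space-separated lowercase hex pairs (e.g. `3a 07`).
ee bc

L2: andi op=0x1d:5|rd=6:3|imm=188:8 ⇒ 0xeebc ⇒ big ee bc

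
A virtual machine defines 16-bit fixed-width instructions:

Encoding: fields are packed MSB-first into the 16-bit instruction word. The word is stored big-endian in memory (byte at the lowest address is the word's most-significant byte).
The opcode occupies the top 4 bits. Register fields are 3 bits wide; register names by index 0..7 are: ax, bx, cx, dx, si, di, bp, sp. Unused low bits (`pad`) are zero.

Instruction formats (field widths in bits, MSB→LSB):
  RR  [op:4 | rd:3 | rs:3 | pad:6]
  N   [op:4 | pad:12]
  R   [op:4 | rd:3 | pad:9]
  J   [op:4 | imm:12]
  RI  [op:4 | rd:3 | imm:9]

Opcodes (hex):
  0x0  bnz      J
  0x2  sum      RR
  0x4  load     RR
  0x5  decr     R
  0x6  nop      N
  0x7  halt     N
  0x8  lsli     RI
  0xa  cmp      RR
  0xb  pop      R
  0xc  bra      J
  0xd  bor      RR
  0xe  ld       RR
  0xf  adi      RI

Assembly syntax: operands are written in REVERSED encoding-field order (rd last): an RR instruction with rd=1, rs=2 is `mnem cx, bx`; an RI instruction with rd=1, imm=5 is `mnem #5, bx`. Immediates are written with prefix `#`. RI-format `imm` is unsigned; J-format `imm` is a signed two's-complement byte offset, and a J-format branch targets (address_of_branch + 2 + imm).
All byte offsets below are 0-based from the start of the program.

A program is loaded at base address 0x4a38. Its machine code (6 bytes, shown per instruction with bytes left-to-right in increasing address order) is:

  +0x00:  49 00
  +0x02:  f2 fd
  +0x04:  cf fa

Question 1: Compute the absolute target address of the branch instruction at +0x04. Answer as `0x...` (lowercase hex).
0x4a38

+0x04: cf fa ⇒ word 0xcffa (big)
  op=0xcffa>>12=0xc ⇒ bra (J)
  imm@[11:0]=0xffa (s12→-6) ⇒ #-6
  target = base 0x4a38 + off 0x04 + 2 + imm -6 = 0x4a38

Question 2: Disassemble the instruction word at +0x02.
off 0x02: read f2 fd as big → 0xf2fd
  op=0xf2fd>>12=0xf ⇒ adi (RI)
  rd: (w>>9)&0x7=0x1 → bx
  imm: (w>>0)&0x1ff=0xfd → #253

adi #253, bx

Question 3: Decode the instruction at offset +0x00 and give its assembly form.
load si, si

@+00  big-endian(49 00) = 0x4900
  opcode bits[15:12]=0x4: load/RR
  rd@[11:9]=0x4 ⇒ si
  rs@[8:6]=0x4 ⇒ si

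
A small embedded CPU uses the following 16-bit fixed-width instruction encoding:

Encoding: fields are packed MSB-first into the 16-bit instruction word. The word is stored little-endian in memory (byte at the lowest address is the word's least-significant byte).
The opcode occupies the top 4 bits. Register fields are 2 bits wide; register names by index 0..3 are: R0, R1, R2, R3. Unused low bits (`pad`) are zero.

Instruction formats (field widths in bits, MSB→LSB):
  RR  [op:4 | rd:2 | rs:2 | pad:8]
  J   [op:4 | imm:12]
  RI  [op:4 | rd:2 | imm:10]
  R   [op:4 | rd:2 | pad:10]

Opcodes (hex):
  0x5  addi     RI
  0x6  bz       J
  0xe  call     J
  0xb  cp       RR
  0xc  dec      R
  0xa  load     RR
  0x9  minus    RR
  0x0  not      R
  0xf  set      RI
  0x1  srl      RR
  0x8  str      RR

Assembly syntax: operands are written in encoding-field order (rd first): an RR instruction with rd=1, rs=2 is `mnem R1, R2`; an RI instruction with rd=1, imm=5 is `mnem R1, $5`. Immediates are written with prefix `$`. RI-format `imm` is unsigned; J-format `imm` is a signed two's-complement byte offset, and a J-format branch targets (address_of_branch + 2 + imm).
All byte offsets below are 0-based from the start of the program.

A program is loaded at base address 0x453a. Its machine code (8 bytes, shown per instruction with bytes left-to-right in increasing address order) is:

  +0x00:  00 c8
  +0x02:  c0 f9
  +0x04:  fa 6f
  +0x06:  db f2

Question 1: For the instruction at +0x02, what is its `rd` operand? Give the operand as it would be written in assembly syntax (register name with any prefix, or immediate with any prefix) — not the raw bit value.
R2

@+02  little-endian(c0 f9) = 0xf9c0
  top 4b → 0xf → set [RI]
  rd@[11:10]=0x2 ⇒ R2
  imm@[9:0]=0x1c0 ⇒ $448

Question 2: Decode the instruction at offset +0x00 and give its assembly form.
off 0x00: read 00 c8 as little → 0xc800
  op=0xc800>>12=0xc ⇒ dec (R)
  rd@[11:10]=0x2 ⇒ R2

dec R2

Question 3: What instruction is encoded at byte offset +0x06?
off 0x06: read db f2 as little → 0xf2db
  opcode bits[15:12]=0xf: set/RI
  rd@[11:10]=0x0 ⇒ R0
  imm@[9:0]=0x2db ⇒ $731

set R0, $731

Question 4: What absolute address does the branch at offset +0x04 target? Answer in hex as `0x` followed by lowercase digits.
0x453a

@+04  little-endian(fa 6f) = 0x6ffa
  top 4b → 0x6 → bz [J]
  imm: (w>>0)&0xfff=0xffa (s12→-6) → $-6
  target = base 0x453a + off 0x04 + 2 + imm -6 = 0x453a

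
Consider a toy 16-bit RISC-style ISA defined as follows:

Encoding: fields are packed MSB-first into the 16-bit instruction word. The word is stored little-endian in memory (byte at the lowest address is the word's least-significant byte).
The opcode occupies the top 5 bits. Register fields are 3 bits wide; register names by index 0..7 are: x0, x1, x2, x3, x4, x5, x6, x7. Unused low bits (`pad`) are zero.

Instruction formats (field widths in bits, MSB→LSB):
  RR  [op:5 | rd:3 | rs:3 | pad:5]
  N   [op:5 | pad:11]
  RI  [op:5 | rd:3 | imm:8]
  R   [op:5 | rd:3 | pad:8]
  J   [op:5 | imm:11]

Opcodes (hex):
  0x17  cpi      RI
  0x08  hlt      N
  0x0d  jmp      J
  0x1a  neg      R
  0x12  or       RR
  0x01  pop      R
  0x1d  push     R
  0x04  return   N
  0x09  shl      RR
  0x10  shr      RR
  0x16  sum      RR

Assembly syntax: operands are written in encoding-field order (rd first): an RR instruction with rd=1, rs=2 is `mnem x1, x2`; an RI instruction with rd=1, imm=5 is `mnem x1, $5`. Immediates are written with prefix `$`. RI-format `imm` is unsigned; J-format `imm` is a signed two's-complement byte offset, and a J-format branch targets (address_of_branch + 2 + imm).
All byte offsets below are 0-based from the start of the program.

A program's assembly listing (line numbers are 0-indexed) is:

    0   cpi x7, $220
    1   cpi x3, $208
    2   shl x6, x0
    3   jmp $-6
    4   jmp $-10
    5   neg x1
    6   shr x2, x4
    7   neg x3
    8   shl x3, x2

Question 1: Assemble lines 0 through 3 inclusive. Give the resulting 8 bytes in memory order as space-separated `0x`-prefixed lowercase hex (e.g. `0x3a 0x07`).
0. cpi fields op=0x17:5|rd=7:3|imm=220:8 → word bfdch → dc bf
1. cpi fields op=0x17:5|rd=3:3|imm=208:8 → word bbd0h → d0 bb
2. shl fields op=0x9:5|rd=6:3|rs=0:3|pad=0:5 → word 4e00h → 00 4e
3. jmp fields op=0xd:5|imm=-6:11 → word 6ffah → fa 6f

0xdc 0xbf 0xd0 0xbb 0x00 0x4e 0xfa 0x6f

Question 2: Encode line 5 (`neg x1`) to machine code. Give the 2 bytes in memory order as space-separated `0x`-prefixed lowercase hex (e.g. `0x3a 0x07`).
5. neg fields op=0x1a:5|rd=1:3|pad=0:8 → word d100h → 00 d1

0x00 0xd1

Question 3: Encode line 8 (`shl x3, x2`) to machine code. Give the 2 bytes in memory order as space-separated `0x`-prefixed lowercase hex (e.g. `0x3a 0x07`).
line 8 (shl): pack op=0x9:5|rd=3:3|rs=2:3|pad=0:5 = 0x4b40; little→ 40 4b

0x40 0x4b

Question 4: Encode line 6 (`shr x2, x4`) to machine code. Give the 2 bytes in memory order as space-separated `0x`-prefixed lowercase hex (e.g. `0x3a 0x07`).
0x80 0x82

6. shr fields op=0x10:5|rd=2:3|rs=4:3|pad=0:5 → word 8280h → 80 82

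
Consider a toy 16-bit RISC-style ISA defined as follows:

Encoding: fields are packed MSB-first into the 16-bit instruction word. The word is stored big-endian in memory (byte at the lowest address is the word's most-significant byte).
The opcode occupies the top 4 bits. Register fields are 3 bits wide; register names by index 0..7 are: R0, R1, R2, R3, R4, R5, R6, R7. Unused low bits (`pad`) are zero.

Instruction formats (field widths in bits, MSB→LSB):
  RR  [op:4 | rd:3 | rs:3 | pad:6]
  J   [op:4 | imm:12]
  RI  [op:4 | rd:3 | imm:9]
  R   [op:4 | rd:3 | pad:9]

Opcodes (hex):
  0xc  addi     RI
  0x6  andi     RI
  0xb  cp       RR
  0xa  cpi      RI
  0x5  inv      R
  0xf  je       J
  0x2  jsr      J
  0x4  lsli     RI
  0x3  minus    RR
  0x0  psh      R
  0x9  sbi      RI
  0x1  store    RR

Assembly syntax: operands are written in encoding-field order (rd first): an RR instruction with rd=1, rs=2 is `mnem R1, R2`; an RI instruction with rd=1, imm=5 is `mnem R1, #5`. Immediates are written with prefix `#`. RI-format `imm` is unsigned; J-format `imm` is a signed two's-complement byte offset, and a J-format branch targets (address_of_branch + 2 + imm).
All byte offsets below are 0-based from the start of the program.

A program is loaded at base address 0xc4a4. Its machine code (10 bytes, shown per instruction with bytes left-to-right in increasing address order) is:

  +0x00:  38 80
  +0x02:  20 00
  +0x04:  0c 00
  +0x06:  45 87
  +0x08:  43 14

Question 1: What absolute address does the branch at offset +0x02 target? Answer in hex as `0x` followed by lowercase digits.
0xc4a8

[02] 20 00 → 0x2000
  opcode bits[15:12]=0x2: jsr/J
  [11:0] imm=0 = #0
  target = base 0xc4a4 + off 0x02 + 2 + imm 0 = 0xc4a8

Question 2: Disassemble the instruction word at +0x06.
off 0x06: read 45 87 as big → 0x4587
  top 4b → 0x4 → lsli [RI]
  rd: (w>>9)&0x7=0x2 → R2
  imm: (w>>0)&0x1ff=0x187 → #391

lsli R2, #391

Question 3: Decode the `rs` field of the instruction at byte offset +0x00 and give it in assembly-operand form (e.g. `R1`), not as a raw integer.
R2

off 0x00: read 38 80 as big → 0x3880
  op=0x3880>>12=0x3 ⇒ minus (RR)
  rd: (w>>9)&0x7=0x4 → R4
  rs: (w>>6)&0x7=0x2 → R2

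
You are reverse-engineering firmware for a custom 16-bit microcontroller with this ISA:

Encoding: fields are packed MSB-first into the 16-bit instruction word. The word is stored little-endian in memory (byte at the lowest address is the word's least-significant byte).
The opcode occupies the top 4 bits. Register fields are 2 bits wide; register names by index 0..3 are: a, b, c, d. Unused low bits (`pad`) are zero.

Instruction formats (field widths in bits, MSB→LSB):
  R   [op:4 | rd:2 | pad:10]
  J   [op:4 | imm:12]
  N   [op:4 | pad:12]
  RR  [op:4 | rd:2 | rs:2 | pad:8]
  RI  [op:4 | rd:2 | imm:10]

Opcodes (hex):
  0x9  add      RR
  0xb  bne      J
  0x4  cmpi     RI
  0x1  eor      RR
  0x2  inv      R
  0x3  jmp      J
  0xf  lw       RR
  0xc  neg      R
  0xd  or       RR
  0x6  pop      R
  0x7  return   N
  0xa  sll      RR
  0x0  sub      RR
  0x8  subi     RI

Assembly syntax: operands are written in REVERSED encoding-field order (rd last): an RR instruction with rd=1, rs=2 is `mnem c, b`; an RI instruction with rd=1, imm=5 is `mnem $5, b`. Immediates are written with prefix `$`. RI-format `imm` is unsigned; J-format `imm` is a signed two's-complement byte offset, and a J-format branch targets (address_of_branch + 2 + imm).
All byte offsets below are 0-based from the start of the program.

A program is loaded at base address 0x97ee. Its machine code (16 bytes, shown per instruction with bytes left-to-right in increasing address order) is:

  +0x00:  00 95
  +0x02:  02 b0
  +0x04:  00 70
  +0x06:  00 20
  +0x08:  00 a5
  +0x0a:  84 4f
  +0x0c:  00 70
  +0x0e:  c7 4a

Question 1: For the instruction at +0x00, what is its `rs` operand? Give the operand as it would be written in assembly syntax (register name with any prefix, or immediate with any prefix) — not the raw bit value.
+0x00: 00 95 ⇒ word 0x9500 (little)
  opcode bits[15:12]=0x9: add/RR
  [11:10] rd=1 = b
  [9:8] rs=1 = b

b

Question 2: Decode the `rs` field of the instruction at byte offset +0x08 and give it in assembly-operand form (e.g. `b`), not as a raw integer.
b

[08] 00 a5 → 0xa500
  op=0xa500>>12=0xa ⇒ sll (RR)
  rd: (w>>10)&0x3=0x1 → b
  rs: (w>>8)&0x3=0x1 → b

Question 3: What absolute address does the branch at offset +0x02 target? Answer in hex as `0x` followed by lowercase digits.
0x97f4

off 0x02: read 02 b0 as little → 0xb002
  op=0xb002>>12=0xb ⇒ bne (J)
  imm@[11:0]=0x2 ⇒ $2
  target = base 0x97ee + off 0x02 + 2 + imm 2 = 0x97f4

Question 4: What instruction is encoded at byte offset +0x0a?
[0a] 84 4f → 0x4f84
  top 4b → 0x4 → cmpi [RI]
  rd@[11:10]=0x3 ⇒ d
  imm@[9:0]=0x384 ⇒ $900

cmpi $900, d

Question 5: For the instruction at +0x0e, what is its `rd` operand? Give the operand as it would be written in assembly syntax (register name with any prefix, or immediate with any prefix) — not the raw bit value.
c

[0e] c7 4a → 0x4ac7
  op=0x4ac7>>12=0x4 ⇒ cmpi (RI)
  [11:10] rd=2 = c
  [9:0] imm=711 = $711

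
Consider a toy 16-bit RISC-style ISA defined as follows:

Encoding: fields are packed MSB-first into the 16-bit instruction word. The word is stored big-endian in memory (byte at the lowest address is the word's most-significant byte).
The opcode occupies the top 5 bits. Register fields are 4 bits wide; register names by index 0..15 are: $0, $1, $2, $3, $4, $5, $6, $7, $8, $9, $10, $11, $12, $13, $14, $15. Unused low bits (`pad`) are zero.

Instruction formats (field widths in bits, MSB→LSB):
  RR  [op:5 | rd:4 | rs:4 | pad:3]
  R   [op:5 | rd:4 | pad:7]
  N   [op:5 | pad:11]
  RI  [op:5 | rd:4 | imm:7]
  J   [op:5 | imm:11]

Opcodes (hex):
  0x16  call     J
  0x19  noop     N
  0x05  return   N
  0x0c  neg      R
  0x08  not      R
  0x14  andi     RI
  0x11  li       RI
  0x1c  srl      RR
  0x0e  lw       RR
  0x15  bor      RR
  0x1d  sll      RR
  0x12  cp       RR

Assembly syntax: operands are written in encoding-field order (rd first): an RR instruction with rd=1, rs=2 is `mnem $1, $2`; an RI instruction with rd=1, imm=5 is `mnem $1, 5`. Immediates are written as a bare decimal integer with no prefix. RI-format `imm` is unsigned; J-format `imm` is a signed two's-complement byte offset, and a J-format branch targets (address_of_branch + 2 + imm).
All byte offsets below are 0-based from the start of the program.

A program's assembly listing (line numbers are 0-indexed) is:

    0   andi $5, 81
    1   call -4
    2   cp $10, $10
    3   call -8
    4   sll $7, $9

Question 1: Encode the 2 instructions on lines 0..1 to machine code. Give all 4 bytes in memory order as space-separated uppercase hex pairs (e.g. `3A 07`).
A2 D1 B7 FC

line 0 (andi): pack op=0x14:5|rd=5:4|imm=81:7 = 0xa2d1; big→ a2 d1
line 1 (call): pack op=0x16:5|imm=-4:11 = 0xb7fc; big→ b7 fc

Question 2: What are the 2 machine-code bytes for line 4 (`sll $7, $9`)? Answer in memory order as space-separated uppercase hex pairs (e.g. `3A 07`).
EB C8

4. sll fields op=0x1d:5|rd=7:4|rs=9:4|pad=0:3 → word ebc8h → eb c8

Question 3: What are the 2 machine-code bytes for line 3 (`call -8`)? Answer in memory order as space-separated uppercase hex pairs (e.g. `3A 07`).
line 3 (call): pack op=0x16:5|imm=-8:11 = 0xb7f8; big→ b7 f8

B7 F8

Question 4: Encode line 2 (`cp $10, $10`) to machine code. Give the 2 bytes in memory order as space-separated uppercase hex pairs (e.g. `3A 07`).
2. cp fields op=0x12:5|rd=10:4|rs=10:4|pad=0:3 → word 9550h → 95 50

95 50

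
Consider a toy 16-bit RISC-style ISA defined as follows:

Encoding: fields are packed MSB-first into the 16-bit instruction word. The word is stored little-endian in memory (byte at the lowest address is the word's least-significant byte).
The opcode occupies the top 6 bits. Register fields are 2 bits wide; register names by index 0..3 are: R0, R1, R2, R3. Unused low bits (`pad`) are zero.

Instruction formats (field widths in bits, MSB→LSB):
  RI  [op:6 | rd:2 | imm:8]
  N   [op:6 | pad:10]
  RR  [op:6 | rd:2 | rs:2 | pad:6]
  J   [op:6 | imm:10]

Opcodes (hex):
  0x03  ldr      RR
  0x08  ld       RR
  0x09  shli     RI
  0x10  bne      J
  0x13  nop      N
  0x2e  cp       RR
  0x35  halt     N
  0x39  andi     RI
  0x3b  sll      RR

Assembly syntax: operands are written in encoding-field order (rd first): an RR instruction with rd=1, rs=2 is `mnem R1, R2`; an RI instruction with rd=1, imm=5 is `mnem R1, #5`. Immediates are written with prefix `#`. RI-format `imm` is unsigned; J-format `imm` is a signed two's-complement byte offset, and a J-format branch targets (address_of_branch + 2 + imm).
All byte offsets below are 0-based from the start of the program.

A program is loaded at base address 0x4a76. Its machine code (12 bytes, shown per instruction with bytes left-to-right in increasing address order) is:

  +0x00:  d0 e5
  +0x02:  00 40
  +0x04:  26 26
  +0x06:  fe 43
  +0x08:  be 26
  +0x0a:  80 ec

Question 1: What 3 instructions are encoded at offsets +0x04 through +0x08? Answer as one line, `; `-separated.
shli R2, #38; bne #-2; shli R2, #190

+0x04: 26 26 ⇒ word 0x2626 (little)
  opcode bits[15:10]=0x9: shli/RI
  [9:8] rd=2 = R2
  [7:0] imm=38 = #38
+0x06: fe 43 ⇒ word 0x43fe (little)
  opcode bits[15:10]=0x10: bne/J
  [9:0] imm=1022 (s10→-2) = #-2
+0x08: be 26 ⇒ word 0x26be (little)
  opcode bits[15:10]=0x9: shli/RI
  [9:8] rd=2 = R2
  [7:0] imm=190 = #190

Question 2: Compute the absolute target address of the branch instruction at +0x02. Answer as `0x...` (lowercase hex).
[02] 00 40 → 0x4000
  top 6b → 0x10 → bne [J]
  [9:0] imm=0 = #0
  target = base 0x4a76 + off 0x02 + 2 + imm 0 = 0x4a7a

0x4a7a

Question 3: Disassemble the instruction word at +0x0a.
sll R0, R2

off 0x0a: read 80 ec as little → 0xec80
  top 6b → 0x3b → sll [RR]
  rd: (w>>8)&0x3=0x0 → R0
  rs: (w>>6)&0x3=0x2 → R2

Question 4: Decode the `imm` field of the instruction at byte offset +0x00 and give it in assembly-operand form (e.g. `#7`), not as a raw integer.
#208

[00] d0 e5 → 0xe5d0
  top 6b → 0x39 → andi [RI]
  rd@[9:8]=0x1 ⇒ R1
  imm@[7:0]=0xd0 ⇒ #208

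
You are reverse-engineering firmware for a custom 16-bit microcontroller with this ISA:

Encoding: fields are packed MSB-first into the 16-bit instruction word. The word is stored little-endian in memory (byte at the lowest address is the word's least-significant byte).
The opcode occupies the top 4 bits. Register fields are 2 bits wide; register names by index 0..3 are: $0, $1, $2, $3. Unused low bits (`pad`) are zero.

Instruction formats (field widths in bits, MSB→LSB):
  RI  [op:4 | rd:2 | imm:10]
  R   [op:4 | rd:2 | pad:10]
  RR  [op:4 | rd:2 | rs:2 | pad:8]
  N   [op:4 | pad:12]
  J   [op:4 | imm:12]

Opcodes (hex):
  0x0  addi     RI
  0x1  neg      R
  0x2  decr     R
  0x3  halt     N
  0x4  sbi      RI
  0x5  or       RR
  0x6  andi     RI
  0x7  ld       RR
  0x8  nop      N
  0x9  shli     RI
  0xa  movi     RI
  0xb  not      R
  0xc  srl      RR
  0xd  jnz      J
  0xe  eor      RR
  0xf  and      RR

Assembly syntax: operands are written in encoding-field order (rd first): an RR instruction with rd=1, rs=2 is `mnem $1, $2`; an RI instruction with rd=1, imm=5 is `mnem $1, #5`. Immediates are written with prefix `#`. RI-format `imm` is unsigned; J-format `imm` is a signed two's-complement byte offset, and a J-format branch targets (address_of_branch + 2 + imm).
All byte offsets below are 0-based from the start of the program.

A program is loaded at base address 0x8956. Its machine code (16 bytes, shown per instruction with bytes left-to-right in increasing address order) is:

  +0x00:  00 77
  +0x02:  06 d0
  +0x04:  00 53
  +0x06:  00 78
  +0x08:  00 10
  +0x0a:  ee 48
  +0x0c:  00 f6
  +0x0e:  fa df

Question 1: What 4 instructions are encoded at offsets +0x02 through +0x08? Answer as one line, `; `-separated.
jnz #6; or $0, $3; ld $2, $0; neg $0

@+02  little-endian(06 d0) = 0xd006
  op=0xd006>>12=0xd ⇒ jnz (J)
  imm: (w>>0)&0xfff=0x6 → #6
@+04  little-endian(00 53) = 0x5300
  op=0x5300>>12=0x5 ⇒ or (RR)
  rd: (w>>10)&0x3=0x0 → $0
  rs: (w>>8)&0x3=0x3 → $3
@+06  little-endian(00 78) = 0x7800
  op=0x7800>>12=0x7 ⇒ ld (RR)
  rd: (w>>10)&0x3=0x2 → $2
  rs: (w>>8)&0x3=0x0 → $0
@+08  little-endian(00 10) = 0x1000
  op=0x1000>>12=0x1 ⇒ neg (R)
  rd: (w>>10)&0x3=0x0 → $0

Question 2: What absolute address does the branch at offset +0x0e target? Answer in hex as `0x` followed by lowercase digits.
0x8960

off 0x0e: read fa df as little → 0xdffa
  op=0xdffa>>12=0xd ⇒ jnz (J)
  [11:0] imm=4090 (s12→-6) = #-6
  target = base 0x8956 + off 0x0e + 2 + imm -6 = 0x8960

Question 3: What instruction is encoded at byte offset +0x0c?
[0c] 00 f6 → 0xf600
  opcode bits[15:12]=0xf: and/RR
  [11:10] rd=1 = $1
  [9:8] rs=2 = $2

and $1, $2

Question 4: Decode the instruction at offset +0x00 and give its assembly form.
[00] 00 77 → 0x7700
  top 4b → 0x7 → ld [RR]
  [11:10] rd=1 = $1
  [9:8] rs=3 = $3

ld $1, $3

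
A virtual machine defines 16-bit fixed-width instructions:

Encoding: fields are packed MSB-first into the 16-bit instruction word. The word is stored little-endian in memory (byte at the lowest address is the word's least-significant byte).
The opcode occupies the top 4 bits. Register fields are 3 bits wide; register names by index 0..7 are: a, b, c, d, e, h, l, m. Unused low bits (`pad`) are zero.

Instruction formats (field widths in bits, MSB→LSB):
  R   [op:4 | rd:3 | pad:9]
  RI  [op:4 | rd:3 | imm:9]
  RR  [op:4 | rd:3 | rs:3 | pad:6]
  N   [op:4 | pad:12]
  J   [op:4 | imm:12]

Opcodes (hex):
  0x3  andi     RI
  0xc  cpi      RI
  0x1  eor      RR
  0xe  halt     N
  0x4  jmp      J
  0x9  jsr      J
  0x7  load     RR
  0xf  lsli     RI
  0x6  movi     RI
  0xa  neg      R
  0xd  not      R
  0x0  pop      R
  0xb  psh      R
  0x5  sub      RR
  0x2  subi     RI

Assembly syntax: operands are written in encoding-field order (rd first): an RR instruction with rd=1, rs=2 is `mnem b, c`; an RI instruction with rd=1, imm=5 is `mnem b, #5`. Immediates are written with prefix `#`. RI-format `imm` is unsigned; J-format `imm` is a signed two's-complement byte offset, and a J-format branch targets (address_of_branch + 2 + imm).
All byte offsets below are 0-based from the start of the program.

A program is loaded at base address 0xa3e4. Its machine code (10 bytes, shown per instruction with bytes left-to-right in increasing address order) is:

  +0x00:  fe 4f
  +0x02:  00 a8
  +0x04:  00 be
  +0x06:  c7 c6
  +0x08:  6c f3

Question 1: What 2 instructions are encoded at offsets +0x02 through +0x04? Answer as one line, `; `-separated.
off 0x02: read 00 a8 as little → 0xa800
  opcode bits[15:12]=0xa: neg/R
  [11:9] rd=4 = e
off 0x04: read 00 be as little → 0xbe00
  opcode bits[15:12]=0xb: psh/R
  [11:9] rd=7 = m

neg e; psh m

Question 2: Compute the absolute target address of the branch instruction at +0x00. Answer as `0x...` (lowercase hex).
0xa3e4

[00] fe 4f → 0x4ffe
  op=0x4ffe>>12=0x4 ⇒ jmp (J)
  [11:0] imm=4094 (s12→-2) = #-2
  target = base 0xa3e4 + off 0x00 + 2 + imm -2 = 0xa3e4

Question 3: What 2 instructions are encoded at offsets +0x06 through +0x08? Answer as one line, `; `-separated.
@+06  little-endian(c7 c6) = 0xc6c7
  top 4b → 0xc → cpi [RI]
  rd: (w>>9)&0x7=0x3 → d
  imm: (w>>0)&0x1ff=0xc7 → #199
@+08  little-endian(6c f3) = 0xf36c
  top 4b → 0xf → lsli [RI]
  rd: (w>>9)&0x7=0x1 → b
  imm: (w>>0)&0x1ff=0x16c → #364

cpi d, #199; lsli b, #364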